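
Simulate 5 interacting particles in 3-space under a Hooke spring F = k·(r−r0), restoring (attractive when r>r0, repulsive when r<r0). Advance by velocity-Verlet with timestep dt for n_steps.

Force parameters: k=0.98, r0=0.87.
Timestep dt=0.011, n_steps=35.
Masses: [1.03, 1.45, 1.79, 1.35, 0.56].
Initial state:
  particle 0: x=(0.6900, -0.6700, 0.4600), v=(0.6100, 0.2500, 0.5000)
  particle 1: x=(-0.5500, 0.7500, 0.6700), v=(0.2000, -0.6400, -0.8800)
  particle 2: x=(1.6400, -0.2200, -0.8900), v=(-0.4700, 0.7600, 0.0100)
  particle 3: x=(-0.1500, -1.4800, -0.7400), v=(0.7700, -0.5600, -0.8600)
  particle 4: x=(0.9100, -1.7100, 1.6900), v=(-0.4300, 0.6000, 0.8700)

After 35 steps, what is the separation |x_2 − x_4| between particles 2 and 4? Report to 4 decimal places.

step 0: x0=(0.6900, -0.6700, 0.4600) x1=(-0.5500, 0.7500, 0.6700) x2=(1.6400, -0.2200, -0.8900) x3=(-0.1500, -1.4800, -0.7400) x4=(0.9100, -1.7100, 1.6900)
step 1: x0=(0.6967, -0.6672, 0.4655) x1=(-0.5477, 0.7428, 0.6603) x2=(1.6347, -0.2117, -0.8898) x3=(-0.1414, -1.4861, -0.7493) x4=(0.9051, -1.7030, 1.6991)
step 2: x0=(0.7033, -0.6645, 0.4709) x1=(-0.5450, 0.7352, 0.6504) x2=(1.6292, -0.2035, -0.8893) x3=(-0.1327, -1.4919, -0.7584) x4=(0.9000, -1.6953, 1.7071)
step 3: x0=(0.7099, -0.6617, 0.4762) x1=(-0.5421, 0.7272, 0.6404) x2=(1.6234, -0.1953, -0.8886) x3=(-0.1238, -1.4975, -0.7672) x4=(0.8946, -1.6869, 1.7141)
step 4: x0=(0.7164, -0.6589, 0.4815) x1=(-0.5389, 0.7188, 0.6304) x2=(1.6174, -0.1873, -0.8876) x3=(-0.1148, -1.5029, -0.7757) x4=(0.8889, -1.6778, 1.7201)
step 5: x0=(0.7228, -0.6561, 0.4867) x1=(-0.5354, 0.7101, 0.6202) x2=(1.6112, -0.1794, -0.8864) x3=(-0.1056, -1.5080, -0.7839) x4=(0.8829, -1.6679, 1.7250)
step 6: x0=(0.7292, -0.6533, 0.4918) x1=(-0.5317, 0.7009, 0.6099) x2=(1.6048, -0.1715, -0.8850) x3=(-0.0962, -1.5129, -0.7918) x4=(0.8767, -1.6574, 1.7289)
step 7: x0=(0.7355, -0.6505, 0.4968) x1=(-0.5276, 0.6915, 0.5995) x2=(1.5981, -0.1638, -0.8833) x3=(-0.0867, -1.5176, -0.7995) x4=(0.8702, -1.6461, 1.7318)
step 8: x0=(0.7417, -0.6477, 0.5017) x1=(-0.5233, 0.6816, 0.5891) x2=(1.5912, -0.1562, -0.8813) x3=(-0.0770, -1.5221, -0.8068) x4=(0.8635, -1.6342, 1.7336)
step 9: x0=(0.7478, -0.6448, 0.5066) x1=(-0.5187, 0.6714, 0.5785) x2=(1.5840, -0.1486, -0.8792) x3=(-0.0671, -1.5263, -0.8139) x4=(0.8565, -1.6216, 1.7343)
step 10: x0=(0.7539, -0.6420, 0.5114) x1=(-0.5139, 0.6609, 0.5678) x2=(1.5767, -0.1412, -0.8768) x3=(-0.0571, -1.5303, -0.8207) x4=(0.8493, -1.6083, 1.7340)
step 11: x0=(0.7599, -0.6392, 0.5161) x1=(-0.5087, 0.6500, 0.5570) x2=(1.5691, -0.1339, -0.8741) x3=(-0.0470, -1.5341, -0.8272) x4=(0.8419, -1.5943, 1.7327)
step 12: x0=(0.7659, -0.6363, 0.5207) x1=(-0.5033, 0.6387, 0.5462) x2=(1.5613, -0.1267, -0.8713) x3=(-0.0367, -1.5376, -0.8334) x4=(0.8343, -1.5797, 1.7303)
step 13: x0=(0.7717, -0.6335, 0.5251) x1=(-0.4976, 0.6272, 0.5353) x2=(1.5533, -0.1196, -0.8682) x3=(-0.0263, -1.5409, -0.8393) x4=(0.8264, -1.5645, 1.7268)
step 14: x0=(0.7775, -0.6306, 0.5295) x1=(-0.4917, 0.6152, 0.5242) x2=(1.5451, -0.1125, -0.8648) x3=(-0.0157, -1.5439, -0.8449) x4=(0.8183, -1.5486, 1.7223)
step 15: x0=(0.7832, -0.6278, 0.5338) x1=(-0.4855, 0.6030, 0.5131) x2=(1.5367, -0.1057, -0.8613) x3=(-0.0050, -1.5467, -0.8502) x4=(0.8100, -1.5322, 1.7168)
step 16: x0=(0.7888, -0.6249, 0.5380) x1=(-0.4790, 0.5904, 0.5019) x2=(1.5281, -0.0989, -0.8575) x3=(0.0059, -1.5492, -0.8552) x4=(0.8015, -1.5151, 1.7102)
step 17: x0=(0.7944, -0.6221, 0.5421) x1=(-0.4723, 0.5775, 0.4907) x2=(1.5193, -0.0922, -0.8535) x3=(0.0169, -1.5515, -0.8600) x4=(0.7929, -1.4974, 1.7026)
step 18: x0=(0.7999, -0.6192, 0.5461) x1=(-0.4653, 0.5643, 0.4793) x2=(1.5102, -0.0856, -0.8492) x3=(0.0280, -1.5536, -0.8644) x4=(0.7840, -1.4792, 1.6940)
step 19: x0=(0.8052, -0.6164, 0.5499) x1=(-0.4581, 0.5508, 0.4679) x2=(1.5010, -0.0792, -0.8448) x3=(0.0392, -1.5554, -0.8685) x4=(0.7750, -1.4603, 1.6844)
step 20: x0=(0.8105, -0.6135, 0.5537) x1=(-0.4506, 0.5369, 0.4565) x2=(1.4916, -0.0728, -0.8401) x3=(0.0506, -1.5570, -0.8724) x4=(0.7658, -1.4410, 1.6737)
step 21: x0=(0.8158, -0.6107, 0.5573) x1=(-0.4429, 0.5228, 0.4449) x2=(1.4820, -0.0666, -0.8352) x3=(0.0621, -1.5583, -0.8759) x4=(0.7564, -1.4211, 1.6620)
step 22: x0=(0.8209, -0.6078, 0.5608) x1=(-0.4349, 0.5084, 0.4333) x2=(1.4721, -0.0605, -0.8301) x3=(0.0737, -1.5594, -0.8792) x4=(0.7469, -1.4007, 1.6494)
step 23: x0=(0.8259, -0.6050, 0.5641) x1=(-0.4267, 0.4937, 0.4216) x2=(1.4621, -0.0545, -0.8248) x3=(0.0854, -1.5602, -0.8821) x4=(0.7372, -1.3797, 1.6358)
step 24: x0=(0.8309, -0.6021, 0.5674) x1=(-0.4182, 0.4787, 0.4099) x2=(1.4520, -0.0486, -0.8193) x3=(0.0973, -1.5608, -0.8848) x4=(0.7274, -1.3583, 1.6212)
step 25: x0=(0.8358, -0.5993, 0.5705) x1=(-0.4096, 0.4634, 0.3981) x2=(1.4416, -0.0428, -0.8136) x3=(0.1092, -1.5611, -0.8871) x4=(0.7175, -1.3365, 1.6057)
step 26: x0=(0.8406, -0.5964, 0.5734) x1=(-0.4007, 0.4479, 0.3862) x2=(1.4311, -0.0371, -0.8077) x3=(0.1213, -1.5612, -0.8892) x4=(0.7074, -1.3141, 1.5892)
step 27: x0=(0.8453, -0.5935, 0.5763) x1=(-0.3915, 0.4321, 0.3743) x2=(1.4204, -0.0316, -0.8016) x3=(0.1335, -1.5610, -0.8910) x4=(0.6972, -1.2914, 1.5718)
step 28: x0=(0.8499, -0.5907, 0.5789) x1=(-0.3822, 0.4161, 0.3623) x2=(1.4095, -0.0261, -0.7953) x3=(0.1457, -1.5606, -0.8925) x4=(0.6869, -1.2682, 1.5535)
step 29: x0=(0.8545, -0.5878, 0.5815) x1=(-0.3726, 0.3998, 0.3503) x2=(1.3984, -0.0208, -0.7888) x3=(0.1581, -1.5599, -0.8937) x4=(0.6765, -1.2446, 1.5343)
step 30: x0=(0.8589, -0.5850, 0.5839) x1=(-0.3628, 0.3832, 0.3382) x2=(1.3872, -0.0156, -0.7821) x3=(0.1705, -1.5590, -0.8947) x4=(0.6660, -1.2206, 1.5142)
step 31: x0=(0.8633, -0.5821, 0.5861) x1=(-0.3529, 0.3665, 0.3261) x2=(1.3758, -0.0105, -0.7752) x3=(0.1831, -1.5578, -0.8953) x4=(0.6555, -1.1963, 1.4933)
step 32: x0=(0.8676, -0.5793, 0.5882) x1=(-0.3427, 0.3495, 0.3139) x2=(1.3643, -0.0055, -0.7682) x3=(0.1957, -1.5564, -0.8957) x4=(0.6448, -1.1716, 1.4715)
step 33: x0=(0.8718, -0.5764, 0.5902) x1=(-0.3323, 0.3323, 0.3017) x2=(1.3526, -0.0006, -0.7610) x3=(0.2084, -1.5547, -0.8958) x4=(0.6341, -1.1466, 1.4489)
step 34: x0=(0.8759, -0.5735, 0.5920) x1=(-0.3217, 0.3148, 0.2894) x2=(1.3408, 0.0042, -0.7536) x3=(0.2212, -1.5528, -0.8956) x4=(0.6233, -1.1213, 1.4255)
step 35: x0=(0.8799, -0.5707, 0.5936) x1=(-0.3109, 0.2972, 0.2771) x2=(1.3288, 0.0088, -0.7460) x3=(0.2341, -1.5507, -0.8951) x4=(0.6124, -1.0957, 1.4013)

2.5187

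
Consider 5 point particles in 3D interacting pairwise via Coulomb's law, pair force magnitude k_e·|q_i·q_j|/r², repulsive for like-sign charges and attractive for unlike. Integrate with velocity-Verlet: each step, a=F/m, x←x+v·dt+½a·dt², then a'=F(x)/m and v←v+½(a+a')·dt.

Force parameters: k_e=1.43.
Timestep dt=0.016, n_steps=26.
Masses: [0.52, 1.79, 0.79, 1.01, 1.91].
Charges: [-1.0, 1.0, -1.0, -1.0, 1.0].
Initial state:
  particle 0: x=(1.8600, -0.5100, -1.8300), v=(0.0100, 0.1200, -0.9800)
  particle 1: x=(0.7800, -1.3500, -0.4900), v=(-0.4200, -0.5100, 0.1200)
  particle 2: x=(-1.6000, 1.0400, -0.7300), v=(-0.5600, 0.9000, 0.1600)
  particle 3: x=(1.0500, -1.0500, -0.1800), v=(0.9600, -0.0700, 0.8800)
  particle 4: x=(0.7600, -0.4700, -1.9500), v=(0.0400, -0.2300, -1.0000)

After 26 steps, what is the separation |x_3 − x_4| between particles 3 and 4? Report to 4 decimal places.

step 0: x0=(1.8600, -0.5100, -1.8300) x1=(0.7800, -1.3500, -0.4900) x2=(-1.6000, 1.0400, -0.7300) x3=(1.0500, -1.0500, -0.1800) x4=(0.7600, -0.4700, -1.9500)
step 1: x0=(1.8599, -0.5081, -1.8457) x1=(0.7735, -1.3579, -0.4878) x2=(-1.6090, 1.0544, -0.7274) x3=(1.0650, -1.0515, -0.1663) x4=(0.7607, -0.4737, -1.9660)
step 2: x0=(1.8592, -0.5062, -1.8616) x1=(0.7674, -1.3654, -0.4852) x2=(-1.6179, 1.0688, -0.7249) x3=(1.0792, -1.0538, -0.1535) x4=(0.7616, -0.4773, -1.9820)
step 3: x0=(1.8580, -0.5044, -1.8775) x1=(0.7617, -1.3726, -0.4821) x2=(-1.6268, 1.0831, -0.7224) x3=(1.0927, -1.0568, -0.1413) x4=(0.7626, -0.4809, -1.9979)
step 4: x0=(1.8561, -0.5026, -1.8936) x1=(0.7564, -1.3793, -0.4787) x2=(-1.6358, 1.0975, -0.7199) x3=(1.1056, -1.0604, -0.1298) x4=(0.7637, -0.4845, -2.0138)
step 5: x0=(1.8538, -0.5008, -1.9097) x1=(0.7515, -1.3858, -0.4749) x2=(-1.6447, 1.1118, -0.7174) x3=(1.1178, -1.0646, -0.1190) x4=(0.7651, -0.4881, -2.0298)
step 6: x0=(1.8508, -0.4990, -1.9260) x1=(0.7469, -1.3919, -0.4707) x2=(-1.6536, 1.1261, -0.7149) x3=(1.1294, -1.0694, -0.1087) x4=(0.7665, -0.4917, -2.0457)
step 7: x0=(1.8473, -0.4974, -1.9424) x1=(0.7427, -1.3978, -0.4662) x2=(-1.6625, 1.1404, -0.7124) x3=(1.1403, -1.0747, -0.0990) x4=(0.7681, -0.4952, -2.0615)
step 8: x0=(1.8431, -0.4957, -1.9589) x1=(0.7388, -1.4034, -0.4614) x2=(-1.6714, 1.1546, -0.7100) x3=(1.1507, -1.0804, -0.0898) x4=(0.7699, -0.4987, -2.0774)
step 9: x0=(1.8384, -0.4941, -1.9754) x1=(0.7352, -1.4088, -0.4563) x2=(-1.6803, 1.1689, -0.7075) x3=(1.1605, -1.0866, -0.0811) x4=(0.7719, -0.5022, -2.0933)
step 10: x0=(1.8331, -0.4925, -1.9921) x1=(0.7320, -1.4139, -0.4509) x2=(-1.6891, 1.1831, -0.7051) x3=(1.1697, -1.0933, -0.0729) x4=(0.7739, -0.5056, -2.1091)
step 11: x0=(1.8271, -0.4910, -2.0089) x1=(0.7291, -1.4187, -0.4452) x2=(-1.6980, 1.1974, -0.7027) x3=(1.1783, -1.1004, -0.0652) x4=(0.7762, -0.5091, -2.1249)
step 12: x0=(1.8205, -0.4896, -2.0259) x1=(0.7265, -1.4234, -0.4392) x2=(-1.7069, 1.2116, -0.7003) x3=(1.1864, -1.1078, -0.0579) x4=(0.7786, -0.5125, -2.1407)
step 13: x0=(1.8133, -0.4882, -2.0429) x1=(0.7242, -1.4278, -0.4330) x2=(-1.7157, 1.2257, -0.6979) x3=(1.1939, -1.1157, -0.0511) x4=(0.7812, -0.5158, -2.1565)
step 14: x0=(1.8055, -0.4868, -2.0600) x1=(0.7222, -1.4321, -0.4265) x2=(-1.7246, 1.2399, -0.6955) x3=(1.2009, -1.1239, -0.0447) x4=(0.7840, -0.5192, -2.1722)
step 15: x0=(1.7969, -0.4855, -2.0772) x1=(0.7206, -1.4361, -0.4197) x2=(-1.7334, 1.2541, -0.6932) x3=(1.2073, -1.1325, -0.0387) x4=(0.7869, -0.5225, -2.1879)
step 16: x0=(1.7878, -0.4843, -2.0946) x1=(0.7192, -1.4399, -0.4127) x2=(-1.7423, 1.2682, -0.6908) x3=(1.2131, -1.1415, -0.0332) x4=(0.7901, -0.5258, -2.2037)
step 17: x0=(1.7779, -0.4831, -2.1120) x1=(0.7182, -1.4436, -0.4055) x2=(-1.7511, 1.2823, -0.6885) x3=(1.2184, -1.1508, -0.0280) x4=(0.7934, -0.5291, -2.2194)
step 18: x0=(1.7673, -0.4820, -2.1296) x1=(0.7175, -1.4470, -0.3980) x2=(-1.7599, 1.2965, -0.6861) x3=(1.2232, -1.1604, -0.0233) x4=(0.7969, -0.5323, -2.2350)
step 19: x0=(1.7559, -0.4810, -2.1473) x1=(0.7171, -1.4503, -0.3903) x2=(-1.7688, 1.3106, -0.6838) x3=(1.2273, -1.1704, -0.0190) x4=(0.8006, -0.5355, -2.2507)
step 20: x0=(1.7439, -0.4801, -2.1650) x1=(0.7170, -1.4534, -0.3823) x2=(-1.7776, 1.3246, -0.6815) x3=(1.2309, -1.1807, -0.0150) x4=(0.8045, -0.5387, -2.2663)
step 21: x0=(1.7310, -0.4793, -2.1829) x1=(0.7173, -1.4563, -0.3741) x2=(-1.7864, 1.3387, -0.6792) x3=(1.2339, -1.1913, -0.0115) x4=(0.8086, -0.5418, -2.2819)
step 22: x0=(1.7173, -0.4785, -2.2009) x1=(0.7179, -1.4590, -0.3656) x2=(-1.7952, 1.3528, -0.6769) x3=(1.2364, -1.2023, -0.0084) x4=(0.8129, -0.5449, -2.2975)
step 23: x0=(1.7028, -0.4778, -2.2191) x1=(0.7188, -1.4616, -0.3569) x2=(-1.8040, 1.3668, -0.6746) x3=(1.2382, -1.2135, -0.0057) x4=(0.8174, -0.5480, -2.3131)
step 24: x0=(1.6874, -0.4773, -2.2373) x1=(0.7201, -1.4640, -0.3480) x2=(-1.8128, 1.3808, -0.6723) x3=(1.2394, -1.2251, -0.0034) x4=(0.8222, -0.5511, -2.3286)
step 25: x0=(1.6711, -0.4768, -2.2557) x1=(0.7218, -1.4662, -0.3388) x2=(-1.8216, 1.3948, -0.6701) x3=(1.2400, -1.2370, -0.0015) x4=(0.8273, -0.5541, -2.3441)
step 26: x0=(1.6539, -0.4765, -2.2742) x1=(0.7238, -1.4682, -0.3294) x2=(-1.8304, 1.4088, -0.6678) x3=(1.2399, -1.2491, -0.0000) x4=(0.8325, -0.5571, -2.3596)

2.4925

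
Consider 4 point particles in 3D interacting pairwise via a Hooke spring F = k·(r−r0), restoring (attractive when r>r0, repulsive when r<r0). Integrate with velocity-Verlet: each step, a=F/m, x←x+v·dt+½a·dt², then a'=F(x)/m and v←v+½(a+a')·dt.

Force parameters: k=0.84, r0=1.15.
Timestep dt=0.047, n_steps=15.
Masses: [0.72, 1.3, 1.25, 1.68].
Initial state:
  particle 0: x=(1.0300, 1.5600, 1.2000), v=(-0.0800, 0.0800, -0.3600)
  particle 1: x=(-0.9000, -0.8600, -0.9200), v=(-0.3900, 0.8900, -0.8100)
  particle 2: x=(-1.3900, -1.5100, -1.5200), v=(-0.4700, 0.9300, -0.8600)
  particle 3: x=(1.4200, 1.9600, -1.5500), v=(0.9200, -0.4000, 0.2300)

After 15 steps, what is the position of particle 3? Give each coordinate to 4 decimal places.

step 0: x0=(1.0300, 1.5600, 1.2000) x1=(-0.9000, -0.8600, -0.9200) x2=(-1.3900, -1.5100, -1.5200) x3=(1.4200, 1.9600, -1.5500)
step 1: x0=(1.0224, 1.5589, 1.1764) x1=(-0.9162, -0.8155, -0.9573) x2=(-1.4092, -1.4627, -1.5590) x3=(1.4611, 1.9386, -1.5380)
step 2: x0=(1.0073, 1.5482, 1.1396) x1=(-0.9280, -0.7659, -0.9929) x2=(-1.4227, -1.4084, -1.5950) x3=(1.4977, 1.9120, -1.5239)
step 3: x0=(0.9848, 1.5283, 1.0897) x1=(-0.9355, -0.7112, -1.0268) x2=(-1.4303, -1.3473, -1.6279) x3=(1.5298, 1.8805, -1.5077)
step 4: x0=(0.9550, 1.4993, 1.0270) x1=(-0.9386, -0.6517, -1.0590) x2=(-1.4320, -1.2796, -1.6579) x3=(1.5573, 1.8442, -1.4896)
step 5: x0=(0.9182, 1.4617, 0.9519) x1=(-0.9373, -0.5875, -1.0895) x2=(-1.4280, -1.2055, -1.6848) x3=(1.5801, 1.8032, -1.4698)
step 6: x0=(0.8747, 1.4160, 0.8648) x1=(-0.9318, -0.5190, -1.1182) x2=(-1.4183, -1.1254, -1.7087) x3=(1.5983, 1.7579, -1.4484)
step 7: x0=(0.8248, 1.3627, 0.7664) x1=(-0.9221, -0.4464, -1.1453) x2=(-1.4029, -1.0395, -1.7297) x3=(1.6117, 1.7084, -1.4256)
step 8: x0=(0.7689, 1.3025, 0.6573) x1=(-0.9082, -0.3700, -1.1708) x2=(-1.3821, -0.9484, -1.7479) x3=(1.6205, 1.6549, -1.4016)
step 9: x0=(0.7075, 1.2359, 0.5384) x1=(-0.8905, -0.2900, -1.1946) x2=(-1.3560, -0.8523, -1.7633) x3=(1.6246, 1.5978, -1.3766)
step 10: x0=(0.6411, 1.1638, 0.4104) x1=(-0.8689, -0.2068, -1.2170) x2=(-1.3249, -0.7517, -1.7762) x3=(1.6242, 1.5372, -1.3508)
step 11: x0=(0.5703, 1.0867, 0.2742) x1=(-0.8437, -0.1208, -1.2380) x2=(-1.2889, -0.6471, -1.7868) x3=(1.6194, 1.4735, -1.3244)
step 12: x0=(0.4955, 1.0056, 0.1309) x1=(-0.8152, -0.0323, -1.2577) x2=(-1.2484, -0.5389, -1.7951) x3=(1.6102, 1.4070, -1.2976)
step 13: x0=(0.4175, 0.9211, -0.0185) x1=(-0.7835, 0.0584, -1.2762) x2=(-1.2037, -0.4276, -1.8014) x3=(1.5968, 1.3379, -1.2704)
step 14: x0=(0.3368, 0.8341, -0.1731) x1=(-0.7489, 0.1509, -1.2937) x2=(-1.1551, -0.3137, -1.8059) x3=(1.5795, 1.2666, -1.2432)
step 15: x0=(0.2542, 0.7452, -0.3318) x1=(-0.7117, 0.2449, -1.3103) x2=(-1.1029, -0.1976, -1.8090) x3=(1.5583, 1.1933, -1.2161)

(1.5583, 1.1933, -1.2161)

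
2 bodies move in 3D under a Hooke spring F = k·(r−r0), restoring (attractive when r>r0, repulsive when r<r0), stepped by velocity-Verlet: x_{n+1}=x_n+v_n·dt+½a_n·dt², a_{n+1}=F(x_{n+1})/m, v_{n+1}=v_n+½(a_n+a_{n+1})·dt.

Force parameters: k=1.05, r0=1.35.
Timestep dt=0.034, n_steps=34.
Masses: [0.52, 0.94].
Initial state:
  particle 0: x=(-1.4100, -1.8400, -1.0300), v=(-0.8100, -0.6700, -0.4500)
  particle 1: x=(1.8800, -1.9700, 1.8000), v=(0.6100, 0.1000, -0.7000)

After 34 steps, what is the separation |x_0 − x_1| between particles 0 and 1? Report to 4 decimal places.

step 0: x0=(-1.4100, -1.8400, -1.0300) x1=(1.8800, -1.9700, 1.8000)
step 1: x0=(-1.4349, -1.8629, -1.0430) x1=(1.8993, -1.9665, 1.7749)
step 2: x0=(-1.4544, -1.8859, -1.0515) x1=(1.9156, -1.9630, 1.7474)
step 3: x0=(-1.4685, -1.9091, -1.0555) x1=(1.9289, -1.9594, 1.7173)
step 4: x0=(-1.4771, -1.9324, -1.0549) x1=(1.9391, -1.9557, 1.6847)
step 5: x0=(-1.4801, -1.9557, -1.0500) x1=(1.9463, -1.9520, 1.6497)
step 6: x0=(-1.4777, -1.9790, -1.0407) x1=(1.9505, -1.9483, 1.6123)
step 7: x0=(-1.4697, -2.0022, -1.0271) x1=(1.9516, -1.9447, 1.5726)
step 8: x0=(-1.4563, -2.0253, -1.0094) x1=(1.9496, -1.9411, 1.5305)
step 9: x0=(-1.4374, -2.0484, -0.9877) x1=(1.9447, -1.9376, 1.4862)
step 10: x0=(-1.4132, -2.0712, -0.9620) x1=(1.9368, -1.9341, 1.4397)
step 11: x0=(-1.3837, -2.0938, -0.9325) x1=(1.9260, -1.9308, 1.3912)
step 12: x0=(-1.3491, -2.1162, -0.8995) x1=(1.9124, -1.9276, 1.3406)
step 13: x0=(-1.3095, -2.1383, -0.8629) x1=(1.8959, -1.9246, 1.2882)
step 14: x0=(-1.2649, -2.1600, -0.8232) x1=(1.8768, -1.9218, 1.2339)
step 15: x0=(-1.2157, -2.1814, -0.7803) x1=(1.8551, -1.9192, 1.1779)
step 16: x0=(-1.1620, -2.2024, -0.7346) x1=(1.8309, -1.9167, 1.1203)
step 17: x0=(-1.1039, -2.2230, -0.6861) x1=(1.8043, -1.9145, 1.0613)
step 18: x0=(-1.0418, -2.2432, -0.6353) x1=(1.7754, -1.9126, 1.0009)
step 19: x0=(-0.9758, -2.2629, -0.5821) x1=(1.7444, -1.9109, 0.9392)
step 20: x0=(-0.9061, -2.2822, -0.5270) x1=(1.7114, -1.9094, 0.8765)
step 21: x0=(-0.8332, -2.3009, -0.4700) x1=(1.6765, -1.9083, 0.8127)
step 22: x0=(-0.7571, -2.3192, -0.4115) x1=(1.6399, -1.9073, 0.7481)
step 23: x0=(-0.6782, -2.3370, -0.3516) x1=(1.6018, -1.9067, 0.6827)
step 24: x0=(-0.5969, -2.3543, -0.2906) x1=(1.5623, -1.9063, 0.6167)
step 25: x0=(-0.5134, -2.3712, -0.2287) x1=(1.5216, -1.9062, 0.5501)
step 26: x0=(-0.4279, -2.3877, -0.1661) x1=(1.4799, -1.9063, 0.4832)
step 27: x0=(-0.3410, -2.4037, -0.1029) x1=(1.4373, -1.9066, 0.4160)
step 28: x0=(-0.2528, -2.4195, -0.0394) x1=(1.3940, -1.9071, 0.3486)
step 29: x0=(-0.1637, -2.4349, 0.0243) x1=(1.3502, -1.9078, 0.2811)
step 30: x0=(-0.0740, -2.4501, 0.0882) x1=(1.3061, -1.9085, 0.2135)
step 31: x0=(0.0160, -2.4652, 0.1520) x1=(1.2618, -1.9094, 0.1459)
step 32: x0=(0.1060, -2.4803, 0.2159) x1=(1.2175, -1.9102, 0.0783)
step 33: x0=(0.1958, -2.4955, 0.2798) x1=(1.1733, -1.9110, 0.0107)
step 34: x0=(0.2853, -2.5109, 0.3438) x1=(1.1293, -1.9117, -0.0569)

1.1100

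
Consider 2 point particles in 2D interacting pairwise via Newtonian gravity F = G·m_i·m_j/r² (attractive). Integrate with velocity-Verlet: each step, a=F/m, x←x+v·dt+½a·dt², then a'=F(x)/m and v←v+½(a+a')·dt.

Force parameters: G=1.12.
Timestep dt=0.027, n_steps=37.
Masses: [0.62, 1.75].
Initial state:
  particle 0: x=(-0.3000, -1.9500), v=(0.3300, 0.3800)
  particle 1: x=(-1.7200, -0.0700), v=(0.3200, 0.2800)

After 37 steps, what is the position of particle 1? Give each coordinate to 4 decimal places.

(-1.3599, 0.1573)

step 0: x0=(-0.3000, -1.9500) x1=(-1.7200, -0.0700)
step 1: x0=(-0.2912, -1.9396) x1=(-1.7113, -0.0625)
step 2: x0=(-0.2825, -1.9291) x1=(-1.7026, -0.0550)
step 3: x0=(-0.2740, -1.9183) x1=(-1.6938, -0.0476)
step 4: x0=(-0.2656, -1.9073) x1=(-1.6850, -0.0403)
step 5: x0=(-0.2574, -1.8961) x1=(-1.6761, -0.0331)
step 6: x0=(-0.2493, -1.8847) x1=(-1.6672, -0.0260)
step 7: x0=(-0.2415, -1.8731) x1=(-1.6582, -0.0189)
step 8: x0=(-0.2337, -1.8613) x1=(-1.6491, -0.0119)
step 9: x0=(-0.2262, -1.8493) x1=(-1.6400, -0.0049)
step 10: x0=(-0.2187, -1.8371) x1=(-1.6308, 0.0019)
step 11: x0=(-0.2115, -1.8246) x1=(-1.6216, 0.0087)
step 12: x0=(-0.2044, -1.8120) x1=(-1.6123, 0.0154)
step 13: x0=(-0.1975, -1.7991) x1=(-1.6030, 0.0221)
step 14: x0=(-0.1907, -1.7860) x1=(-1.5936, 0.0286)
step 15: x0=(-0.1841, -1.7727) x1=(-1.5841, 0.0351)
step 16: x0=(-0.1777, -1.7592) x1=(-1.5746, 0.0415)
step 17: x0=(-0.1715, -1.7455) x1=(-1.5650, 0.0479)
step 18: x0=(-0.1654, -1.7315) x1=(-1.5554, 0.0541)
step 19: x0=(-0.1595, -1.7174) x1=(-1.5457, 0.0603)
step 20: x0=(-0.1537, -1.7030) x1=(-1.5359, 0.0664)
step 21: x0=(-0.1482, -1.6884) x1=(-1.5261, 0.0724)
step 22: x0=(-0.1428, -1.6735) x1=(-1.5162, 0.0783)
step 23: x0=(-0.1376, -1.6585) x1=(-1.5062, 0.0842)
step 24: x0=(-0.1325, -1.6432) x1=(-1.4962, 0.0900)
step 25: x0=(-0.1277, -1.6277) x1=(-1.4861, 0.0957)
step 26: x0=(-0.1230, -1.6119) x1=(-1.4760, 0.1013)
step 27: x0=(-0.1185, -1.5959) x1=(-1.4658, 0.1068)
step 28: x0=(-0.1142, -1.5797) x1=(-1.4555, 0.1123)
step 29: x0=(-0.1101, -1.5632) x1=(-1.4452, 0.1176)
step 30: x0=(-0.1062, -1.5465) x1=(-1.4348, 0.1229)
step 31: x0=(-0.1025, -1.5295) x1=(-1.4243, 0.1281)
step 32: x0=(-0.0990, -1.5123) x1=(-1.4137, 0.1332)
step 33: x0=(-0.0957, -1.4949) x1=(-1.4031, 0.1382)
step 34: x0=(-0.0926, -1.4772) x1=(-1.3924, 0.1431)
step 35: x0=(-0.0897, -1.4592) x1=(-1.3816, 0.1479)
step 36: x0=(-0.0870, -1.4410) x1=(-1.3708, 0.1527)
step 37: x0=(-0.0845, -1.4225) x1=(-1.3599, 0.1573)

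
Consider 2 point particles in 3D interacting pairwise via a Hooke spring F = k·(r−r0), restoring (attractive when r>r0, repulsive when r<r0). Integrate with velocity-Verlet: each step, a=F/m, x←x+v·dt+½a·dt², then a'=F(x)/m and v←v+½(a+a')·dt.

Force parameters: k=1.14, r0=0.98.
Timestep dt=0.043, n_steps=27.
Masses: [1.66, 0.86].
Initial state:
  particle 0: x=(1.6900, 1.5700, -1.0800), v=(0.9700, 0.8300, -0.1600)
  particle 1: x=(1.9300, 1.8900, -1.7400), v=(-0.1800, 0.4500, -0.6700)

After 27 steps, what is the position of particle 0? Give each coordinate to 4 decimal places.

step 0: x0=(1.6900, 1.5700, -1.0800) x1=(1.9300, 1.8900, -1.7400)
step 1: x0=(1.7317, 1.6056, -1.0868) x1=(1.9223, 1.9095, -1.7690)
step 2: x0=(1.7733, 1.6412, -1.0933) x1=(1.9148, 1.9291, -1.7985)
step 3: x0=(1.8148, 1.6766, -1.0996) x1=(1.9074, 1.9490, -1.8285)
step 4: x0=(1.8564, 1.7119, -1.1057) x1=(1.9000, 1.9690, -1.8588)
step 5: x0=(1.8979, 1.7472, -1.1115) x1=(1.8926, 1.9891, -1.8896)
step 6: x0=(1.9394, 1.7824, -1.1171) x1=(1.8853, 2.0094, -1.9208)
step 7: x0=(1.9809, 1.8176, -1.1226) x1=(1.8779, 2.0298, -1.9524)
step 8: x0=(2.0225, 1.8527, -1.1279) x1=(1.8704, 2.0502, -1.9842)
step 9: x0=(2.0640, 1.8878, -1.1332) x1=(1.8630, 2.0707, -2.0162)
step 10: x0=(2.1056, 1.9229, -1.1383) x1=(1.8555, 2.0912, -2.0484)
step 11: x0=(2.1472, 1.9580, -1.1434) x1=(1.8480, 2.1118, -2.0806)
step 12: x0=(2.1888, 1.9931, -1.1486) x1=(1.8405, 2.1323, -2.1127)
step 13: x0=(2.2303, 2.0282, -1.1538) x1=(1.8331, 2.1528, -2.1448)
step 14: x0=(2.2718, 2.0633, -1.1591) x1=(1.8257, 2.1733, -2.1766)
step 15: x0=(2.3133, 2.0984, -1.1646) x1=(1.8185, 2.1937, -2.2081)
step 16: x0=(2.3546, 2.1335, -1.1702) x1=(1.8115, 2.2141, -2.2392)
step 17: x0=(2.3958, 2.1687, -1.1762) x1=(1.8047, 2.2345, -2.2699)
step 18: x0=(2.4369, 2.2039, -1.1824) x1=(1.7982, 2.2548, -2.2999)
step 19: x0=(2.4778, 2.2391, -1.1890) x1=(1.7921, 2.2751, -2.3294)
step 20: x0=(2.5184, 2.2743, -1.1959) x1=(1.7864, 2.2954, -2.3580)
step 21: x0=(2.5588, 2.3095, -1.2033) x1=(1.7813, 2.3157, -2.3859)
step 22: x0=(2.5988, 2.3447, -1.2111) x1=(1.7767, 2.3359, -2.4129)
step 23: x0=(2.6386, 2.3799, -1.2195) x1=(1.7728, 2.3562, -2.4389)
step 24: x0=(2.6779, 2.4151, -1.2283) x1=(1.7696, 2.3765, -2.4639)
step 25: x0=(2.7168, 2.4503, -1.2378) x1=(1.7672, 2.3968, -2.4877)
step 26: x0=(2.7553, 2.4855, -1.2478) x1=(1.7657, 2.4172, -2.5105)
step 27: x0=(2.7933, 2.5206, -1.2584) x1=(1.7652, 2.4376, -2.5320)

(2.7933, 2.5206, -1.2584)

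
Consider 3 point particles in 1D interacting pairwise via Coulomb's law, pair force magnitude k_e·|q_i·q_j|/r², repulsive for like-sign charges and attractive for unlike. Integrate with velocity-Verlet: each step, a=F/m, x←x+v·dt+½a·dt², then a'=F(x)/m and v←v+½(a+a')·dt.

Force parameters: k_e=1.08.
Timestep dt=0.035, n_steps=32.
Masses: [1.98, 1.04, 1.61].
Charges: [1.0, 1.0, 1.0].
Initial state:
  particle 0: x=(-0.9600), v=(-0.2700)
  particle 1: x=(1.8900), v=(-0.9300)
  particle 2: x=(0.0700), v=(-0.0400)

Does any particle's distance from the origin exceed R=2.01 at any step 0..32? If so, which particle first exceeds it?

no

step 0: x0=(-0.9600) x1=(1.8900) x2=(0.0700)
step 1: x0=(-0.9698) x1=(1.8577) x2=(0.0689)
step 2: x0=(-0.9803) x1=(1.8260) x2=(0.0682)
step 3: x0=(-0.9915) x1=(1.7948) x2=(0.0681)
step 4: x0=(-1.0034) x1=(1.7643) x2=(0.0684)
step 5: x0=(-1.0160) x1=(1.7343) x2=(0.0691)
step 6: x0=(-1.0292) x1=(1.7050) x2=(0.0703)
step 7: x0=(-1.0430) x1=(1.6763) x2=(0.0718)
step 8: x0=(-1.0575) x1=(1.6483) x2=(0.0736)
step 9: x0=(-1.0726) x1=(1.6210) x2=(0.0758)
step 10: x0=(-1.0883) x1=(1.5944) x2=(0.0782)
step 11: x0=(-1.1045) x1=(1.5685) x2=(0.0809)
step 12: x0=(-1.1214) x1=(1.5434) x2=(0.0838)
step 13: x0=(-1.1388) x1=(1.5190) x2=(0.0869)
step 14: x0=(-1.1567) x1=(1.4954) x2=(0.0901)
step 15: x0=(-1.1752) x1=(1.4727) x2=(0.0935)
step 16: x0=(-1.1942) x1=(1.4508) x2=(0.0969)
step 17: x0=(-1.2136) x1=(1.4298) x2=(0.1003)
step 18: x0=(-1.2336) x1=(1.4097) x2=(0.1038)
step 19: x0=(-1.2540) x1=(1.3905) x2=(0.1073)
step 20: x0=(-1.2749) x1=(1.3723) x2=(0.1107)
step 21: x0=(-1.2962) x1=(1.3551) x2=(0.1140)
step 22: x0=(-1.3179) x1=(1.3388) x2=(0.1172)
step 23: x0=(-1.3401) x1=(1.3236) x2=(0.1202)
step 24: x0=(-1.3627) x1=(1.3095) x2=(0.1231)
step 25: x0=(-1.3857) x1=(1.2964) x2=(0.1257)
step 26: x0=(-1.4090) x1=(1.2845) x2=(0.1281)
step 27: x0=(-1.4327) x1=(1.2737) x2=(0.1302)
step 28: x0=(-1.4568) x1=(1.2640) x2=(0.1321)
step 29: x0=(-1.4813) x1=(1.2554) x2=(0.1336)
step 30: x0=(-1.5061) x1=(1.2481) x2=(0.1348)
step 31: x0=(-1.5312) x1=(1.2420) x2=(0.1356)
step 32: x0=(-1.5567) x1=(1.2370) x2=(0.1361)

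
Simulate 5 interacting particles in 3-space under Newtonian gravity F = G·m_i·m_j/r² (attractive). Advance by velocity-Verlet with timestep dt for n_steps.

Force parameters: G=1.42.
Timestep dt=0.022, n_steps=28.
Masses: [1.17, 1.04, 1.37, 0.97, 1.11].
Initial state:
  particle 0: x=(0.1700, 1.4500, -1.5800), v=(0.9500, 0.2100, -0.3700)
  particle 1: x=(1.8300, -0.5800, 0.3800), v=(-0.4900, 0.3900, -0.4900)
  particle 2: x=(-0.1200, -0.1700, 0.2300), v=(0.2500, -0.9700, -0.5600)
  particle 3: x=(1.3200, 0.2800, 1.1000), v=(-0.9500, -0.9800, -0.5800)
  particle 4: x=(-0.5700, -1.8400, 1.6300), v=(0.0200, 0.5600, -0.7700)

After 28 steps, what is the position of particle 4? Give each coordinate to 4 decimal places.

step 0: x0=(0.1700, 1.4500, -1.5800) x1=(1.8300, -0.5800, 0.3800) x2=(-0.1200, -0.1700, 0.2300) x3=(1.3200, 0.2800, 1.1000) x4=(-0.5700, -1.8400, 1.6300)
step 1: x0=(0.1909, 1.4545, -1.5880) x1=(1.8190, -0.5712, 0.3693) x2=(-0.1143, -0.1913, 0.2177) x3=(1.2990, 0.2582, 1.0870) x4=(-0.5695, -1.8275, 1.6130)
step 2: x0=(0.2119, 1.4588, -1.5958) x1=(1.8074, -0.5621, 0.3589) x2=(-0.1083, -0.2127, 0.2056) x3=(1.2779, 0.2360, 1.0735) x4=(-0.5688, -1.8148, 1.5957)
step 3: x0=(0.2328, 1.4630, -1.6034) x1=(1.7953, -0.5526, 0.3487) x2=(-0.1019, -0.2340, 0.1936) x3=(1.2566, 0.2133, 1.0595) x4=(-0.5679, -1.8018, 1.5783)
step 4: x0=(0.2539, 1.4669, -1.6107) x1=(1.7825, -0.5427, 0.3388) x2=(-0.0952, -0.2554, 0.1818) x3=(1.2353, 0.1901, 1.0449) x4=(-0.5669, -1.7886, 1.5606)
step 5: x0=(0.2749, 1.4706, -1.6177) x1=(1.7692, -0.5325, 0.3292) x2=(-0.0881, -0.2767, 0.1701) x3=(1.2137, 0.1665, 1.0298) x4=(-0.5657, -1.7750, 1.5428)
step 6: x0=(0.2960, 1.4742, -1.6246) x1=(1.7553, -0.5219, 0.3198) x2=(-0.0806, -0.2981, 0.1586) x3=(1.1921, 0.1424, 1.0141) x4=(-0.5643, -1.7612, 1.5247)
step 7: x0=(0.3171, 1.4775, -1.6312) x1=(1.7407, -0.5110, 0.3108) x2=(-0.0727, -0.3194, 0.1473) x3=(1.1704, 0.1178, 0.9978) x4=(-0.5627, -1.7471, 1.5064)
step 8: x0=(0.3382, 1.4806, -1.6376) x1=(1.7254, -0.4996, 0.3020) x2=(-0.0644, -0.3408, 0.1362) x3=(1.1486, 0.0927, 0.9808) x4=(-0.5609, -1.7327, 1.4878)
step 9: x0=(0.3593, 1.4835, -1.6438) x1=(1.7094, -0.4879, 0.2936) x2=(-0.0557, -0.3621, 0.1254) x3=(1.1267, 0.0671, 0.9632) x4=(-0.5589, -1.7180, 1.4691)
step 10: x0=(0.3805, 1.4862, -1.6497) x1=(1.6927, -0.4759, 0.2855) x2=(-0.0466, -0.3834, 0.1147) x3=(1.1048, 0.0410, 0.9449) x4=(-0.5567, -1.7030, 1.4500)
step 11: x0=(0.4016, 1.4887, -1.6554) x1=(1.6752, -0.4635, 0.2778) x2=(-0.0371, -0.4047, 0.1043) x3=(1.0828, 0.0143, 0.9259) x4=(-0.5543, -1.6876, 1.4307)
step 12: x0=(0.4228, 1.4910, -1.6609) x1=(1.6568, -0.4508, 0.2705) x2=(-0.0271, -0.4259, 0.0942) x3=(1.0607, -0.0128, 0.9061) x4=(-0.5517, -1.6720, 1.4112)
step 13: x0=(0.4441, 1.4931, -1.6661) x1=(1.6376, -0.4377, 0.2636) x2=(-0.0166, -0.4471, 0.0844) x3=(1.0387, -0.0405, 0.8855) x4=(-0.5488, -1.6560, 1.3913)
step 14: x0=(0.4653, 1.4949, -1.6711) x1=(1.6175, -0.4243, 0.2571) x2=(-0.0057, -0.4683, 0.0748) x3=(1.0167, -0.0687, 0.8640) x4=(-0.5456, -1.6397, 1.3712)
step 15: x0=(0.4865, 1.4966, -1.6759) x1=(1.5964, -0.4106, 0.2511) x2=(0.0057, -0.4894, 0.0656) x3=(0.9947, -0.0974, 0.8417) x4=(-0.5423, -1.6230, 1.3508)
step 16: x0=(0.5078, 1.4980, -1.6805) x1=(1.5742, -0.3966, 0.2455) x2=(0.0177, -0.5105, 0.0568) x3=(0.9728, -0.1267, 0.8184) x4=(-0.5386, -1.6060, 1.3301)
step 17: x0=(0.5290, 1.4992, -1.6848) x1=(1.5510, -0.3824, 0.2405) x2=(0.0302, -0.5315, 0.0483) x3=(0.9509, -0.1565, 0.7942) x4=(-0.5347, -1.5887, 1.3090)
step 18: x0=(0.5503, 1.5002, -1.6889) x1=(1.5266, -0.3679, 0.2360) x2=(0.0432, -0.5524, 0.0403) x3=(0.9292, -0.1868, 0.7689) x4=(-0.5304, -1.5709, 1.2877)
step 19: x0=(0.5716, 1.5010, -1.6928) x1=(1.5009, -0.3533, 0.2321) x2=(0.0568, -0.5732, 0.0327) x3=(0.9077, -0.2176, 0.7425) x4=(-0.5259, -1.5528, 1.2660)
step 20: x0=(0.5929, 1.5016, -1.6965) x1=(1.4739, -0.3385, 0.2287) x2=(0.0710, -0.5938, 0.0255) x3=(0.8863, -0.2489, 0.7149) x4=(-0.5210, -1.5344, 1.2439)
step 21: x0=(0.6142, 1.5019, -1.6999) x1=(1.4455, -0.3237, 0.2260) x2=(0.0859, -0.6144, 0.0189) x3=(0.8652, -0.2806, 0.6860) x4=(-0.5158, -1.5155, 1.2214)
step 22: x0=(0.6354, 1.5020, -1.7031) x1=(1.4155, -0.3089, 0.2240) x2=(0.1014, -0.6347, 0.0129) x3=(0.8443, -0.3127, 0.6559) x4=(-0.5102, -1.4962, 1.1986)
step 23: x0=(0.6567, 1.5019, -1.7061) x1=(1.3839, -0.2942, 0.2226) x2=(0.1177, -0.6549, 0.0074) x3=(0.8238, -0.3452, 0.6243) x4=(-0.5042, -1.4766, 1.1754)
step 24: x0=(0.6780, 1.5015, -1.7089) x1=(1.3505, -0.2797, 0.2219) x2=(0.1347, -0.6748, 0.0026) x3=(0.8036, -0.3779, 0.5913) x4=(-0.4979, -1.4565, 1.1517)
step 25: x0=(0.6993, 1.5009, -1.7114) x1=(1.3152, -0.2656, 0.2220) x2=(0.1525, -0.6944, -0.0014) x3=(0.7838, -0.4109, 0.5567) x4=(-0.4911, -1.4360, 1.1276)
step 26: x0=(0.7205, 1.5001, -1.7137) x1=(1.2780, -0.2521, 0.2227) x2=(0.1712, -0.7138, -0.0047) x3=(0.7644, -0.4439, 0.5204) x4=(-0.4838, -1.4150, 1.1030)
step 27: x0=(0.7418, 1.4991, -1.7158) x1=(1.2386, -0.2394, 0.2241) x2=(0.1909, -0.7327, -0.0070) x3=(0.7454, -0.4769, 0.4825) x4=(-0.4761, -1.3936, 1.0779)
step 28: x0=(0.7630, 1.4978, -1.7176) x1=(1.1970, -0.2276, 0.2262) x2=(0.2117, -0.7511, -0.0084) x3=(0.7266, -0.5097, 0.4429) x4=(-0.4678, -1.3718, 1.0523)

(-0.4678, -1.3718, 1.0523)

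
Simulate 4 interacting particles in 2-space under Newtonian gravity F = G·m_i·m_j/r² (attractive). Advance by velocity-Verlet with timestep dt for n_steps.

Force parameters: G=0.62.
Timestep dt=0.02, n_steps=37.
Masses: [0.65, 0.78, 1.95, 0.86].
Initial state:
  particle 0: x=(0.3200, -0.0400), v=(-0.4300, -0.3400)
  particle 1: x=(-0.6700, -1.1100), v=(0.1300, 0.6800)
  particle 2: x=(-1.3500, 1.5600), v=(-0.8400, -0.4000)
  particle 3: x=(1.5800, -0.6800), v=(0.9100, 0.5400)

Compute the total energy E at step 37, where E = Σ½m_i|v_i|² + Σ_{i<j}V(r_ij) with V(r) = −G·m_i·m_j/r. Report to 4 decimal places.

0.0044

step 0: x0=(0.3200, -0.0400) x1=(-0.6700, -1.1100) x2=(-1.3500, 1.5600) x3=(1.5800, -0.6800)
step 1: x0=(0.3114, -0.0468) x1=(-0.6674, -1.0963) x2=(-1.3668, 1.5520) x3=(1.5981, -0.6692)
step 2: x0=(0.3027, -0.0537) x1=(-0.6646, -1.0825) x2=(-1.3835, 1.5439) x3=(1.6161, -0.6583)
step 3: x0=(0.2940, -0.0606) x1=(-0.6619, -1.0686) x2=(-1.4002, 1.5358) x3=(1.6340, -0.6474)
step 4: x0=(0.2853, -0.0676) x1=(-0.6590, -1.0546) x2=(-1.4169, 1.5276) x3=(1.6517, -0.6364)
step 5: x0=(0.2765, -0.0746) x1=(-0.6560, -1.0404) x2=(-1.4335, 1.5193) x3=(1.6693, -0.6254)
step 6: x0=(0.2677, -0.0817) x1=(-0.6530, -1.0261) x2=(-1.4501, 1.5110) x3=(1.6868, -0.6144)
step 7: x0=(0.2588, -0.0889) x1=(-0.6499, -1.0116) x2=(-1.4666, 1.5027) x3=(1.7041, -0.6033)
step 8: x0=(0.2499, -0.0961) x1=(-0.6467, -0.9970) x2=(-1.4831, 1.4942) x3=(1.7214, -0.5922)
step 9: x0=(0.2409, -0.1033) x1=(-0.6434, -0.9823) x2=(-1.4995, 1.4858) x3=(1.7385, -0.5810)
step 10: x0=(0.2318, -0.1106) x1=(-0.6401, -0.9674) x2=(-1.5159, 1.4773) x3=(1.7554, -0.5698)
step 11: x0=(0.2226, -0.1180) x1=(-0.6366, -0.9524) x2=(-1.5323, 1.4687) x3=(1.7723, -0.5586)
step 12: x0=(0.2134, -0.1254) x1=(-0.6331, -0.9372) x2=(-1.5486, 1.4601) x3=(1.7890, -0.5474)
step 13: x0=(0.2041, -0.1329) x1=(-0.6294, -0.9218) x2=(-1.5649, 1.4514) x3=(1.8056, -0.5361)
step 14: x0=(0.1946, -0.1404) x1=(-0.6257, -0.9063) x2=(-1.5811, 1.4427) x3=(1.8221, -0.5248)
step 15: x0=(0.1851, -0.1480) x1=(-0.6219, -0.8907) x2=(-1.5973, 1.4339) x3=(1.8385, -0.5135)
step 16: x0=(0.1755, -0.1557) x1=(-0.6179, -0.8748) x2=(-1.6134, 1.4250) x3=(1.8548, -0.5021)
step 17: x0=(0.1657, -0.1634) x1=(-0.6139, -0.8588) x2=(-1.6295, 1.4161) x3=(1.8709, -0.4908)
step 18: x0=(0.1559, -0.1712) x1=(-0.6097, -0.8427) x2=(-1.6456, 1.4072) x3=(1.8870, -0.4794)
step 19: x0=(0.1458, -0.1791) x1=(-0.6055, -0.8263) x2=(-1.6616, 1.3982) x3=(1.9029, -0.4680)
step 20: x0=(0.1357, -0.1871) x1=(-0.6011, -0.8098) x2=(-1.6775, 1.3891) x3=(1.9188, -0.4566)
step 21: x0=(0.1254, -0.1952) x1=(-0.5966, -0.7930) x2=(-1.6934, 1.3800) x3=(1.9345, -0.4451)
step 22: x0=(0.1149, -0.2033) x1=(-0.5919, -0.7761) x2=(-1.7093, 1.3709) x3=(1.9501, -0.4337)
step 23: x0=(0.1042, -0.2116) x1=(-0.5871, -0.7590) x2=(-1.7251, 1.3616) x3=(1.9657, -0.4222)
step 24: x0=(0.0933, -0.2200) x1=(-0.5821, -0.7417) x2=(-1.7409, 1.3524) x3=(1.9811, -0.4107)
step 25: x0=(0.0823, -0.2285) x1=(-0.5770, -0.7241) x2=(-1.7566, 1.3431) x3=(1.9964, -0.3992)
step 26: x0=(0.0710, -0.2371) x1=(-0.5717, -0.7064) x2=(-1.7723, 1.3337) x3=(2.0116, -0.3877)
step 27: x0=(0.0594, -0.2458) x1=(-0.5662, -0.6884) x2=(-1.7879, 1.3243) x3=(2.0268, -0.3762)
step 28: x0=(0.0476, -0.2547) x1=(-0.5605, -0.6701) x2=(-1.8035, 1.3148) x3=(2.0418, -0.3647)
step 29: x0=(0.0354, -0.2637) x1=(-0.5545, -0.6517) x2=(-1.8190, 1.3052) x3=(2.0568, -0.3531)
step 30: x0=(0.0229, -0.2729) x1=(-0.5484, -0.6329) x2=(-1.8344, 1.2957) x3=(2.0716, -0.3416)
step 31: x0=(0.0101, -0.2823) x1=(-0.5419, -0.6139) x2=(-1.8499, 1.2860) x3=(2.0864, -0.3300)
step 32: x0=(-0.0032, -0.2919) x1=(-0.5351, -0.5947) x2=(-1.8652, 1.2763) x3=(2.1010, -0.3184)
step 33: x0=(-0.0169, -0.3016) x1=(-0.5280, -0.5751) x2=(-1.8805, 1.2666) x3=(2.1156, -0.3069)
step 34: x0=(-0.0312, -0.3116) x1=(-0.5204, -0.5552) x2=(-1.8958, 1.2568) x3=(2.1301, -0.2953)
step 35: x0=(-0.0460, -0.3218) x1=(-0.5124, -0.5350) x2=(-1.9110, 1.2470) x3=(2.1445, -0.2837)
step 36: x0=(-0.0615, -0.3323) x1=(-0.5039, -0.5145) x2=(-1.9261, 1.2371) x3=(2.1589, -0.2721)
step 37: x0=(-0.0779, -0.3430) x1=(-0.4948, -0.4937) x2=(-1.9412, 1.2271) x3=(2.1731, -0.2605)
step 0 velocities: v0=(-0.4300, -0.3400) v1=(0.1300, 0.6800) v2=(-0.8400, -0.4000) v3=(0.9100, 0.5400)
step 0: KE=1.6100, PE=-1.6064, E=0.0036
step 37 velocities: v0=(-0.8404, -0.5440) v1=(0.4754, 1.0520) v2=(-0.7532, -0.4985) v3=(0.7101, 0.5800)
step 37: KE=2.0023, PE=-1.9979, E=0.0044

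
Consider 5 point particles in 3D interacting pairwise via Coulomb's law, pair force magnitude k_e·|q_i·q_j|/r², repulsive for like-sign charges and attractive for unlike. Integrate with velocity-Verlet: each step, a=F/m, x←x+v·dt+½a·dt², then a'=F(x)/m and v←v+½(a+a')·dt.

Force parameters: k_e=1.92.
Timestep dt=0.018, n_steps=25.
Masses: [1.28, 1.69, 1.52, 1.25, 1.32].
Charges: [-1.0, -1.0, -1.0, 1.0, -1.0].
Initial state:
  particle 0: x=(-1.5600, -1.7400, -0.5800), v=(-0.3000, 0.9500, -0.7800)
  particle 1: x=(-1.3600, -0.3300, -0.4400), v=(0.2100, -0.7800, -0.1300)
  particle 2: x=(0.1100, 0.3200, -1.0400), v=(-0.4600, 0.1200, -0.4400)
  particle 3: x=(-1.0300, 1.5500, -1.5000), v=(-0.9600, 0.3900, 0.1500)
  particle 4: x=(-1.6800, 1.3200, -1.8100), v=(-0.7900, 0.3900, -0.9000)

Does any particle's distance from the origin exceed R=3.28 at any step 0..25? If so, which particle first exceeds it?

step 0: x0=(-1.5600, -1.7400, -0.5800) x1=(-1.3600, -0.3300, -0.4400) x2=(0.1100, 0.3200, -1.0400) x3=(-1.0300, 1.5500, -1.5000) x4=(-1.6800, 1.3200, -1.8100)
step 1: x0=(-1.5654, -1.7230, -0.5940) x1=(-1.3562, -0.3440, -0.4423) x2=(0.1018, 0.3222, -1.0480) x3=(-1.0476, 1.5568, -1.4974) x4=(-1.6939, 1.3272, -1.8261)
step 2: x0=(-1.5709, -1.7064, -0.6081) x1=(-1.3526, -0.3578, -0.4445) x2=(0.0937, 0.3246, -1.0560) x3=(-1.0659, 1.5630, -1.4951) x4=(-1.7072, 1.3349, -1.8419)
step 3: x0=(-1.5765, -1.6900, -0.6222) x1=(-1.3489, -0.3715, -0.4467) x2=(0.0858, 0.3272, -1.0640) x3=(-1.0848, 1.5688, -1.4931) x4=(-1.7200, 1.3429, -1.8575)
step 4: x0=(-1.5822, -1.6740, -0.6362) x1=(-1.3453, -0.3850, -0.4487) x2=(0.0780, 0.3299, -1.0722) x3=(-1.1042, 1.5741, -1.4914) x4=(-1.7321, 1.3513, -1.8728)
step 5: x0=(-1.5879, -1.6583, -0.6503) x1=(-1.3418, -0.3984, -0.4507) x2=(0.0703, 0.3327, -1.0804) x3=(-1.1243, 1.5788, -1.4900) x4=(-1.7437, 1.3601, -1.8879)
step 6: x0=(-1.5938, -1.6429, -0.6645) x1=(-1.3383, -0.4116, -0.4526) x2=(0.0627, 0.3358, -1.0887) x3=(-1.1450, 1.5831, -1.4890) x4=(-1.7548, 1.3693, -1.9026)
step 7: x0=(-1.5997, -1.6279, -0.6786) x1=(-1.3348, -0.4246, -0.4544) x2=(0.0553, 0.3389, -1.0970) x3=(-1.1663, 1.5870, -1.4883) x4=(-1.7653, 1.3789, -1.9170)
step 8: x0=(-1.6057, -1.6132, -0.6928) x1=(-1.3314, -0.4374, -0.4561) x2=(0.0480, 0.3423, -1.1054) x3=(-1.1881, 1.5903, -1.4880) x4=(-1.7753, 1.3888, -1.9310)
step 9: x0=(-1.6119, -1.5989, -0.7071) x1=(-1.3280, -0.4500, -0.4577) x2=(0.0409, 0.3458, -1.1138) x3=(-1.2105, 1.5932, -1.4881) x4=(-1.7847, 1.3991, -1.9447)
step 10: x0=(-1.6181, -1.5849, -0.7214) x1=(-1.3246, -0.4625, -0.4592) x2=(0.0339, 0.3494, -1.1223) x3=(-1.2335, 1.5957, -1.4887) x4=(-1.7936, 1.4097, -1.9580)
step 11: x0=(-1.6245, -1.5713, -0.7357) x1=(-1.3213, -0.4747, -0.4606) x2=(0.0269, 0.3532, -1.1309) x3=(-1.2570, 1.5977, -1.4897) x4=(-1.8020, 1.4207, -1.9709)
step 12: x0=(-1.6310, -1.5581, -0.7501) x1=(-1.3179, -0.4868, -0.4619) x2=(0.0202, 0.3572, -1.1395) x3=(-1.2811, 1.5992, -1.4912) x4=(-1.8099, 1.4320, -1.9833)
step 13: x0=(-1.6377, -1.5454, -0.7646) x1=(-1.3146, -0.4986, -0.4630) x2=(0.0135, 0.3614, -1.1482) x3=(-1.3057, 1.6004, -1.4932) x4=(-1.8173, 1.4437, -1.9953)
step 14: x0=(-1.6445, -1.5330, -0.7792) x1=(-1.3113, -0.5102, -0.4640) x2=(0.0070, 0.3657, -1.1569) x3=(-1.3309, 1.6011, -1.4958) x4=(-1.8241, 1.4557, -2.0067)
step 15: x0=(-1.6515, -1.5210, -0.7938) x1=(-1.3080, -0.5216, -0.4649) x2=(0.0006, 0.3701, -1.1657) x3=(-1.3566, 1.6013, -1.4989) x4=(-1.8304, 1.4680, -2.0176)
step 16: x0=(-1.6586, -1.5094, -0.8086) x1=(-1.3046, -0.5328, -0.4656) x2=(-0.0057, 0.3747, -1.1746) x3=(-1.3828, 1.6012, -1.5027) x4=(-1.8362, 1.4807, -2.0280)
step 17: x0=(-1.6659, -1.4982, -0.8235) x1=(-1.3013, -0.5437, -0.4662) x2=(-0.0119, 0.3795, -1.1835) x3=(-1.4096, 1.6007, -1.5072) x4=(-1.8414, 1.4936, -2.0377)
step 18: x0=(-1.6734, -1.4875, -0.8384) x1=(-1.2979, -0.5544, -0.4666) x2=(-0.0179, 0.3844, -1.1925) x3=(-1.4369, 1.5998, -1.5124) x4=(-1.8462, 1.5068, -2.0467)
step 19: x0=(-1.6811, -1.4772, -0.8536) x1=(-1.2945, -0.5649, -0.4668) x2=(-0.0239, 0.3895, -1.2015) x3=(-1.4648, 1.5986, -1.5184) x4=(-1.8504, 1.5203, -2.0551)
step 20: x0=(-1.6890, -1.4673, -0.8688) x1=(-1.2910, -0.5752, -0.4669) x2=(-0.0297, 0.3948, -1.2106) x3=(-1.4932, 1.5970, -1.5252) x4=(-1.8540, 1.5340, -2.0626)
step 21: x0=(-1.6970, -1.4578, -0.8842) x1=(-1.2876, -0.5852, -0.4668) x2=(-0.0354, 0.4002, -1.2197) x3=(-1.5222, 1.5951, -1.5329) x4=(-1.8572, 1.5480, -2.0694)
step 22: x0=(-1.7053, -1.4487, -0.8998) x1=(-1.2840, -0.5950, -0.4666) x2=(-0.0410, 0.4057, -1.2289) x3=(-1.5517, 1.5929, -1.5416) x4=(-1.8598, 1.5623, -2.0752)
step 23: x0=(-1.7139, -1.4401, -0.9155) x1=(-1.2804, -0.6045, -0.4661) x2=(-0.0465, 0.4114, -1.2381) x3=(-1.5818, 1.5904, -1.5514) x4=(-1.8619, 1.5767, -2.0801)
step 24: x0=(-1.7226, -1.4319, -0.9314) x1=(-1.2768, -0.6139, -0.4654) x2=(-0.0518, 0.4172, -1.2474) x3=(-1.6124, 1.5877, -1.5623) x4=(-1.8634, 1.5913, -2.0838)
step 25: x0=(-1.7316, -1.4240, -0.9475) x1=(-1.2730, -0.6230, -0.4645) x2=(-0.0571, 0.4232, -1.2568) x3=(-1.6435, 1.5848, -1.5745) x4=(-1.8644, 1.6060, -2.0864)

no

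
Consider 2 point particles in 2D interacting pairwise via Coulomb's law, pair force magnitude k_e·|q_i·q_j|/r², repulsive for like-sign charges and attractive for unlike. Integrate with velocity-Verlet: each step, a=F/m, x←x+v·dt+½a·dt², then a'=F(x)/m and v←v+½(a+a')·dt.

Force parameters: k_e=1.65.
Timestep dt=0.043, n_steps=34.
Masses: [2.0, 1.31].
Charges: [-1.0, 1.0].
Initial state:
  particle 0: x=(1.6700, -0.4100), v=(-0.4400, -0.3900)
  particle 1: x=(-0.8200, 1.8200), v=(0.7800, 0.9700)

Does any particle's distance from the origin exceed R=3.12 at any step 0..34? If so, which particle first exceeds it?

yes, particle 1

step 0: x0=(1.6700, -0.4100) x1=(-0.8200, 1.8200)
step 1: x0=(1.6510, -0.4267) x1=(-0.7864, 1.8616)
step 2: x0=(1.6320, -0.4434) x1=(-0.7526, 1.9031)
step 3: x0=(1.6128, -0.4599) x1=(-0.7187, 1.9445)
step 4: x0=(1.5935, -0.4763) x1=(-0.6846, 1.9857)
step 5: x0=(1.5742, -0.4927) x1=(-0.6504, 2.0267)
step 6: x0=(1.5547, -0.5089) x1=(-0.6161, 2.0676)
step 7: x0=(1.5352, -0.5250) x1=(-0.5816, 2.1084)
step 8: x0=(1.5156, -0.5411) x1=(-0.5470, 2.1490)
step 9: x0=(1.4959, -0.5570) x1=(-0.5123, 2.1894)
step 10: x0=(1.4761, -0.5728) x1=(-0.4775, 2.2296)
step 11: x0=(1.4563, -0.5885) x1=(-0.4425, 2.2697)
step 12: x0=(1.4364, -0.6041) x1=(-0.4074, 2.3097)
step 13: x0=(1.4164, -0.6196) x1=(-0.3723, 2.3494)
step 14: x0=(1.3963, -0.6350) x1=(-0.3370, 2.3890)
step 15: x0=(1.3762, -0.6503) x1=(-0.3016, 2.4285)
step 16: x0=(1.3560, -0.6655) x1=(-0.2662, 2.4677)
step 17: x0=(1.3358, -0.6805) x1=(-0.2306, 2.5068)
step 18: x0=(1.3155, -0.6955) x1=(-0.1950, 2.5457)
step 19: x0=(1.2952, -0.7103) x1=(-0.1593, 2.5845)
step 20: x0=(1.2748, -0.7250) x1=(-0.1235, 2.6231)
step 21: x0=(1.2544, -0.7397) x1=(-0.0877, 2.6616)
step 22: x0=(1.2339, -0.7542) x1=(-0.0518, 2.6998)
step 23: x0=(1.2134, -0.7686) x1=(-0.0158, 2.7380)
step 24: x0=(1.1928, -0.7829) x1=(0.0202, 2.7759)
step 25: x0=(1.1723, -0.7971) x1=(0.0563, 2.8137)
step 26: x0=(1.1517, -0.8112) x1=(0.0924, 2.8514)
step 27: x0=(1.1310, -0.8252) x1=(0.1286, 2.8888)
step 28: x0=(1.1103, -0.8392) x1=(0.1648, 2.9262)
step 29: x0=(1.0897, -0.8530) x1=(0.2010, 2.9634)
step 30: x0=(1.0689, -0.8667) x1=(0.2373, 3.0004)
step 31: x0=(1.0482, -0.8803) x1=(0.2736, 3.0373)
step 32: x0=(1.0275, -0.8938) x1=(0.3099, 3.0741)
step 33: x0=(1.0067, -0.9072) x1=(0.3463, 3.1107)
step 34: x0=(0.9859, -0.9206) x1=(0.3827, 3.1472)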